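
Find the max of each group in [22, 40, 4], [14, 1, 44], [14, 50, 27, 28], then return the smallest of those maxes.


Find max of each group:
  Group 1: [22, 40, 4] -> max = 40
  Group 2: [14, 1, 44] -> max = 44
  Group 3: [14, 50, 27, 28] -> max = 50
Maxes: [40, 44, 50]
Minimum of maxes = 40
Final answer: 40


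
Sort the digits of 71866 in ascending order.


The number 71866 has digits: 7, 1, 8, 6, 6
Sorted: 1, 6, 6, 7, 8
Joining the sorted digits gives the result.
Final answer: 16678


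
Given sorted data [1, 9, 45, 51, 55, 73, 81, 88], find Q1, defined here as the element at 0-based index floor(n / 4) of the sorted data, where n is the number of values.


The list has n = 8 elements.
Q1 index = floor(8 / 4) = floor(2) = 2
Counting from index 0 in the sorted data, the element at index 2 is 45.
Final answer: 45


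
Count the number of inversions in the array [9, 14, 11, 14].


For each element, count the later elements that are smaller than it:
  9 (index 0): smaller elements after it = [] -> 0
  14 (index 1): smaller elements after it = [11] -> 1
  11 (index 2): smaller elements after it = [] -> 0
Total inversions = 0 + 1 + 0 = 1
Final answer: 1


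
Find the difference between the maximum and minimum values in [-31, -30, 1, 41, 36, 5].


Maximum value: 41
Minimum value: -31
Range = 41 - (-31) = 72
Final answer: 72


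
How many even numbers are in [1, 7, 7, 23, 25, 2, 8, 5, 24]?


Check each element:
  1 is odd
  7 is odd
  7 is odd
  23 is odd
  25 is odd
  2 is even
  8 is even
  5 is odd
  24 is even
Evens: [2, 8, 24]
Count of evens = 3
Final answer: 3


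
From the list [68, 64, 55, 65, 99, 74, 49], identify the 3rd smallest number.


Sort ascending: [49, 55, 64, 65, 68, 74, 99]
The 3rd element (1-indexed) is at index 2.
Value = 64
Final answer: 64


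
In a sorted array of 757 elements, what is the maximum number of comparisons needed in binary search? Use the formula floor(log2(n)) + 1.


Binary search halves the search space each step.
Maximum comparisons = floor(log2(757)) + 1
log2(757) = 9.5641
floor(log2(757)) = 9, so 9 + 1 = 10
Final answer: 10


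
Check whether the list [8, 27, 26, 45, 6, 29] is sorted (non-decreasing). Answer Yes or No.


Check consecutive pairs:
  8 <= 27? True
  27 <= 26? False
  26 <= 45? True
  45 <= 6? False
  6 <= 29? True
2 consecutive pair(s) are out of order, so the list is not sorted.
Final answer: No


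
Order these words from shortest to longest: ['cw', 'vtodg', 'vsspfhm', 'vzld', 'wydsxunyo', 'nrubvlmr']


Compute lengths:
  'cw' has length 2
  'vtodg' has length 5
  'vsspfhm' has length 7
  'vzld' has length 4
  'wydsxunyo' has length 9
  'nrubvlmr' has length 8
Lengths in increasing order: 2 < 4 < 5 < 7 < 8 < 9
Listing the words in that order gives the answer.
Final answer: ['cw', 'vzld', 'vtodg', 'vsspfhm', 'nrubvlmr', 'wydsxunyo']


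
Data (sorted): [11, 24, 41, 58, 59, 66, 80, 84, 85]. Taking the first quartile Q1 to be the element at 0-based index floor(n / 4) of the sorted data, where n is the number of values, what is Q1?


The list has n = 9 elements.
Q1 index = floor(9 / 4) = floor(2.25) = 2
Counting from index 0 in the sorted data, the element at index 2 is 41.
Final answer: 41


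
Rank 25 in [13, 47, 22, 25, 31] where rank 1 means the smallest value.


Sort ascending: [13, 22, 25, 31, 47]
Find 25 in the sorted list.
25 is at position 3 (1-indexed).
Final answer: 3


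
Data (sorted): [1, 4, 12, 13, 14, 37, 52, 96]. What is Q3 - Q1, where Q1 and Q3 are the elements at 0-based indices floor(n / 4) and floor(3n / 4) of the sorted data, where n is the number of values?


The data has n = 8 elements.
Q1 index = floor(8 / 4) = floor(2) = 2; Q3 index = floor(3 * 8 / 4) = floor(6) = 6
Q1 = element at index 2 = 12
Q3 = element at index 6 = 52
IQR = 52 - 12 = 40
Final answer: 40


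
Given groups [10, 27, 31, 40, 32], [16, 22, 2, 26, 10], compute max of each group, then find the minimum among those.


Find max of each group:
  Group 1: [10, 27, 31, 40, 32] -> max = 40
  Group 2: [16, 22, 2, 26, 10] -> max = 26
Maxes: [40, 26]
Minimum of maxes = 26
Final answer: 26


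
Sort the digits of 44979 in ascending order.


The number 44979 has digits: 4, 4, 9, 7, 9
Sorted: 4, 4, 7, 9, 9
Joining the sorted digits gives the result.
Final answer: 44799


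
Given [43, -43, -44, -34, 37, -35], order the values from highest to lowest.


Original list: [43, -43, -44, -34, 37, -35]
Repeatedly take the largest remaining element:
  Remaining [43, -43, -44, -34, 37, -35] -> largest is 43
  Remaining [-43, -44, -34, 37, -35] -> largest is 37
  Remaining [-43, -44, -34, -35] -> largest is -34
  Remaining [-43, -44, -35] -> largest is -35
  Remaining [-43, -44] -> largest is -43
  Remaining [-44] -> largest is -44
Collecting the picks in order gives the descending list.
Final answer: [43, 37, -34, -35, -43, -44]


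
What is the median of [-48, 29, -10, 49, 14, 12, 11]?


First, sort the list: [-48, -10, 11, 12, 14, 29, 49]
The list has 7 elements (odd count).
The middle index is 3 (0-based), and the element there is 12.
Final answer: 12


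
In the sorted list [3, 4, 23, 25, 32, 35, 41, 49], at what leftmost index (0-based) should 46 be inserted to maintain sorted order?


List is sorted: [3, 4, 23, 25, 32, 35, 41, 49]
We need the leftmost position where 46 can be inserted, i.e. the first index whose element is >= 46 (or the end of the list if none is).
Binary search with low=0, high=8 (0-based indices):
  low=0, high=8, mid=4: a[4]=32 < 46, so low = 5
  low=5, high=8, mid=6: a[6]=41 < 46, so low = 7
  low=7, high=8, mid=7: a[7]=49 >= 46, so high = 7
Now low = high = 7, so the insertion index is 7.
Final answer: 7


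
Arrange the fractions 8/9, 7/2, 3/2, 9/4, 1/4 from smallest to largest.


Convert to decimal for comparison:
  8/9 = 0.8889
  7/2 = 3.5
  3/2 = 1.5
  9/4 = 2.25
  1/4 = 0.25
Decimals in increasing order: 0.25 < 0.8889 < 1.5 < 2.25 < 3.5
Writing each back as its fraction gives the sorted order.
Final answer: 1/4, 8/9, 3/2, 9/4, 7/2


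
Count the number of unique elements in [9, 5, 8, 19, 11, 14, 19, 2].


List all unique values:
Distinct values: [2, 5, 8, 9, 11, 14, 19]
Count = 7
Final answer: 7


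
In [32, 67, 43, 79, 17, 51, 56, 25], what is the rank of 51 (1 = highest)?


Sort descending: [79, 67, 56, 51, 43, 32, 25, 17]
Find 51 in the sorted list.
51 is at position 4.
Final answer: 4


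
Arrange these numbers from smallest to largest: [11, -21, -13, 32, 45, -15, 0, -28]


Original list: [11, -21, -13, 32, 45, -15, 0, -28]
Repeatedly take the smallest remaining element:
  Remaining [11, -21, -13, 32, 45, -15, 0, -28] -> smallest is -28
  Remaining [11, -21, -13, 32, 45, -15, 0] -> smallest is -21
  Remaining [11, -13, 32, 45, -15, 0] -> smallest is -15
  Remaining [11, -13, 32, 45, 0] -> smallest is -13
  Remaining [11, 32, 45, 0] -> smallest is 0
  Remaining [11, 32, 45] -> smallest is 11
  Remaining [32, 45] -> smallest is 32
  Remaining [45] -> smallest is 45
Collecting the picks in order gives the sorted list.
Final answer: [-28, -21, -15, -13, 0, 11, 32, 45]


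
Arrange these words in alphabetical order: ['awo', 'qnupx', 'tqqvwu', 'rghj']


Compare strings character by character (the first differing letter decides):
  'awo' < 'qnupx' since 'a' < 'q' at position 1
  'qnupx' < 'rghj' since 'q' < 'r' at position 1
  'rghj' < 'tqqvwu' since 'r' < 't' at position 1
Chaining these comparisons gives the alphabetical order.
Final answer: ['awo', 'qnupx', 'rghj', 'tqqvwu']


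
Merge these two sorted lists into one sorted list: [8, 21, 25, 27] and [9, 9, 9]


List A: [8, 21, 25, 27]
List B: [9, 9, 9]
Repeatedly compare the front elements and take the smaller:
  8 vs 9 -> take 8
  21 vs 9 -> take 9
  21 vs 9 -> take 9
  21 vs 9 -> take 9
  B is exhausted; append the rest of A: [21, 25, 27]
Final answer: [8, 9, 9, 9, 21, 25, 27]


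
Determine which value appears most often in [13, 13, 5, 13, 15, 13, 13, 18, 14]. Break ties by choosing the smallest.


Count the frequency of each value:
  5 appears 1 time(s)
  13 appears 5 time(s)
  14 appears 1 time(s)
  15 appears 1 time(s)
  18 appears 1 time(s)
Maximum frequency is 5.
Only 13 reaches that frequency, so it is the mode.
Final answer: 13


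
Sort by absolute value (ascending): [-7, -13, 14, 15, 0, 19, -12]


Compute absolute values:
  |-7| = 7
  |-13| = 13
  |14| = 14
  |15| = 15
  |0| = 0
  |19| = 19
  |-12| = 12
Absolute values in increasing order: 0 < 7 < 12 < 13 < 14 < 15 < 19
Listing the original numbers in that order gives the answer.
Final answer: [0, -7, -12, -13, 14, 15, 19]


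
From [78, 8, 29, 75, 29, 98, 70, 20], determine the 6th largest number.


Sort descending: [98, 78, 75, 70, 29, 29, 20, 8]
The 6th element (1-indexed) is at index 5.
Value = 29
Final answer: 29


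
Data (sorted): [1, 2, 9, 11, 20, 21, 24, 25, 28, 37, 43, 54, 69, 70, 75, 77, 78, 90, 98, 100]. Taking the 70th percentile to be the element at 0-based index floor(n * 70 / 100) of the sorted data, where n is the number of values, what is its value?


The dataset has n = 20 elements.
Index = floor(20 * 70 / 100) = floor(1400 / 100) = floor(14) = 14
Counting from index 0 in the sorted data, the element at index 14 is 75.
Final answer: 75


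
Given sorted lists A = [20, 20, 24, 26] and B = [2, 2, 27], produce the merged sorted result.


List A: [20, 20, 24, 26]
List B: [2, 2, 27]
Repeatedly compare the front elements and take the smaller:
  20 vs 2 -> take 2
  20 vs 2 -> take 2
  20 vs 27 -> take 20
  20 vs 27 -> take 20
  24 vs 27 -> take 24
  26 vs 27 -> take 26
  A is exhausted; append the rest of B: [27]
Final answer: [2, 2, 20, 20, 24, 26, 27]


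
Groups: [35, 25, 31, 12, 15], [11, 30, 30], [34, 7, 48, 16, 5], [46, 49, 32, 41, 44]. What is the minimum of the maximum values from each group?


Find max of each group:
  Group 1: [35, 25, 31, 12, 15] -> max = 35
  Group 2: [11, 30, 30] -> max = 30
  Group 3: [34, 7, 48, 16, 5] -> max = 48
  Group 4: [46, 49, 32, 41, 44] -> max = 49
Maxes: [35, 30, 48, 49]
Minimum of maxes = 30
Final answer: 30


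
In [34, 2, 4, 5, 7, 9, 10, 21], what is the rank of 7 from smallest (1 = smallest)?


Sort ascending: [2, 4, 5, 7, 9, 10, 21, 34]
Find 7 in the sorted list.
7 is at position 4 (1-indexed).
Final answer: 4


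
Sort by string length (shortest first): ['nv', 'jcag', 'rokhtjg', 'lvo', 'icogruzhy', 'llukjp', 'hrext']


Compute lengths:
  'nv' has length 2
  'jcag' has length 4
  'rokhtjg' has length 7
  'lvo' has length 3
  'icogruzhy' has length 9
  'llukjp' has length 6
  'hrext' has length 5
Lengths in increasing order: 2 < 3 < 4 < 5 < 6 < 7 < 9
Listing the words in that order gives the answer.
Final answer: ['nv', 'lvo', 'jcag', 'hrext', 'llukjp', 'rokhtjg', 'icogruzhy']


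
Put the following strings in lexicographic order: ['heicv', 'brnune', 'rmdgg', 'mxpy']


Compare strings character by character (the first differing letter decides):
  'brnune' < 'heicv' since 'b' < 'h' at position 1
  'heicv' < 'mxpy' since 'h' < 'm' at position 1
  'mxpy' < 'rmdgg' since 'm' < 'r' at position 1
Chaining these comparisons gives the alphabetical order.
Final answer: ['brnune', 'heicv', 'mxpy', 'rmdgg']


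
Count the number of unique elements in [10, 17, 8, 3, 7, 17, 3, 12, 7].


List all unique values:
Distinct values: [3, 7, 8, 10, 12, 17]
Count = 6
Final answer: 6


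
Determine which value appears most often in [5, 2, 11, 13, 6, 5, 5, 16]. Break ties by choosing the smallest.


Count the frequency of each value:
  2 appears 1 time(s)
  5 appears 3 time(s)
  6 appears 1 time(s)
  11 appears 1 time(s)
  13 appears 1 time(s)
  16 appears 1 time(s)
Maximum frequency is 3.
Only 5 reaches that frequency, so it is the mode.
Final answer: 5


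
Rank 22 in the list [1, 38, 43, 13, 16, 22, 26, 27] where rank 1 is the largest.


Sort descending: [43, 38, 27, 26, 22, 16, 13, 1]
Find 22 in the sorted list.
22 is at position 5.
Final answer: 5


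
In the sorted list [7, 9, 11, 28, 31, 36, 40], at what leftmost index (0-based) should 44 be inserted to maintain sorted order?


List is sorted: [7, 9, 11, 28, 31, 36, 40]
We need the leftmost position where 44 can be inserted, i.e. the first index whose element is >= 44 (or the end of the list if none is).
Binary search with low=0, high=7 (0-based indices):
  low=0, high=7, mid=3: a[3]=28 < 44, so low = 4
  low=4, high=7, mid=5: a[5]=36 < 44, so low = 6
  low=6, high=7, mid=6: a[6]=40 < 44, so low = 7
Now low = high = 7, so the insertion index is 7.
Final answer: 7


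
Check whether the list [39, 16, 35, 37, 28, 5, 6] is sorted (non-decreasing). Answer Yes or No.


Check consecutive pairs:
  39 <= 16? False
  16 <= 35? True
  35 <= 37? True
  37 <= 28? False
  28 <= 5? False
  5 <= 6? True
3 consecutive pair(s) are out of order, so the list is not sorted.
Final answer: No


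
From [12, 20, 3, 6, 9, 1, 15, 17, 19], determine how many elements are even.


Check each element:
  12 is even
  20 is even
  3 is odd
  6 is even
  9 is odd
  1 is odd
  15 is odd
  17 is odd
  19 is odd
Evens: [12, 20, 6]
Count of evens = 3
Final answer: 3


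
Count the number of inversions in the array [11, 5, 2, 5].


For each element, count the later elements that are smaller than it:
  11 (index 0): smaller elements after it = [5, 2, 5] -> 3
  5 (index 1): smaller elements after it = [2] -> 1
  2 (index 2): smaller elements after it = [] -> 0
Total inversions = 3 + 1 + 0 = 4
Final answer: 4


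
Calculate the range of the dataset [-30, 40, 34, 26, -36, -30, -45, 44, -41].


Maximum value: 44
Minimum value: -45
Range = 44 - (-45) = 89
Final answer: 89


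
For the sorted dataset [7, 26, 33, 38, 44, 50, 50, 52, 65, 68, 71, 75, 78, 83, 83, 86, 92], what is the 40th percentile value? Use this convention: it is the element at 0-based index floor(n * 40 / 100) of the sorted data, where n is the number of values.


The dataset has n = 17 elements.
Index = floor(17 * 40 / 100) = floor(680 / 100) = floor(6.8) = 6
Counting from index 0 in the sorted data, the element at index 6 is 50.
Final answer: 50


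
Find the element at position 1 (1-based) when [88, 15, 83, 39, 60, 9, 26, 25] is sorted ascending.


Sort ascending: [9, 15, 25, 26, 39, 60, 83, 88]
The 1st element (1-indexed) is at index 0.
Value = 9
Final answer: 9


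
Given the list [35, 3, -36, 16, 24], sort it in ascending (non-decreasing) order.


Original list: [35, 3, -36, 16, 24]
Repeatedly take the smallest remaining element:
  Remaining [35, 3, -36, 16, 24] -> smallest is -36
  Remaining [35, 3, 16, 24] -> smallest is 3
  Remaining [35, 16, 24] -> smallest is 16
  Remaining [35, 24] -> smallest is 24
  Remaining [35] -> smallest is 35
Collecting the picks in order gives the sorted list.
Final answer: [-36, 3, 16, 24, 35]


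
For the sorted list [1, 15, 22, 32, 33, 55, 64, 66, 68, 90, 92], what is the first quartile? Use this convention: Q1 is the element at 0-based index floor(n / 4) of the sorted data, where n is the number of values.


The list has n = 11 elements.
Q1 index = floor(11 / 4) = floor(2.75) = 2
Counting from index 0 in the sorted data, the element at index 2 is 22.
Final answer: 22


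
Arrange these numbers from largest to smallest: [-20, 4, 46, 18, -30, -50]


Original list: [-20, 4, 46, 18, -30, -50]
Repeatedly take the largest remaining element:
  Remaining [-20, 4, 46, 18, -30, -50] -> largest is 46
  Remaining [-20, 4, 18, -30, -50] -> largest is 18
  Remaining [-20, 4, -30, -50] -> largest is 4
  Remaining [-20, -30, -50] -> largest is -20
  Remaining [-30, -50] -> largest is -30
  Remaining [-50] -> largest is -50
Collecting the picks in order gives the descending list.
Final answer: [46, 18, 4, -20, -30, -50]


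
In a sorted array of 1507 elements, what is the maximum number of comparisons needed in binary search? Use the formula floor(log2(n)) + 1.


Binary search halves the search space each step.
Maximum comparisons = floor(log2(1507)) + 1
log2(1507) = 10.5575
floor(log2(1507)) = 10, so 10 + 1 = 11
Final answer: 11


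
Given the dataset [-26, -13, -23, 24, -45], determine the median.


First, sort the list: [-45, -26, -23, -13, 24]
The list has 5 elements (odd count).
The middle index is 2 (0-based), and the element there is -23.
Final answer: -23


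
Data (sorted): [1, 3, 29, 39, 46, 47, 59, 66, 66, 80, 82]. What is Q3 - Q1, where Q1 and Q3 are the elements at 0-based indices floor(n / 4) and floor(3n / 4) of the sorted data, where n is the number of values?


The data has n = 11 elements.
Q1 index = floor(11 / 4) = floor(2.75) = 2; Q3 index = floor(3 * 11 / 4) = floor(8.25) = 8
Q1 = element at index 2 = 29
Q3 = element at index 8 = 66
IQR = 66 - 29 = 37
Final answer: 37


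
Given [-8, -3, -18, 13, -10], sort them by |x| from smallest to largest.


Compute absolute values:
  |-8| = 8
  |-3| = 3
  |-18| = 18
  |13| = 13
  |-10| = 10
Absolute values in increasing order: 3 < 8 < 10 < 13 < 18
Listing the original numbers in that order gives the answer.
Final answer: [-3, -8, -10, 13, -18]


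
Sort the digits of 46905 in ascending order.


The number 46905 has digits: 4, 6, 9, 0, 5
Sorted: 0, 4, 5, 6, 9
Joining the sorted digits gives the result.
Final answer: 04569


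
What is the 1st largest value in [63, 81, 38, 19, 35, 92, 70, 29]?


Sort descending: [92, 81, 70, 63, 38, 35, 29, 19]
The 1st element (1-indexed) is at index 0.
Value = 92
Final answer: 92


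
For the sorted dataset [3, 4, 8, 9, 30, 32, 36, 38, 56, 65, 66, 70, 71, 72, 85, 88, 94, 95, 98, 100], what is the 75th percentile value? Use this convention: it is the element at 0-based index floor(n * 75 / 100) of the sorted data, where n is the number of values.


The dataset has n = 20 elements.
Index = floor(20 * 75 / 100) = floor(1500 / 100) = floor(15) = 15
Counting from index 0 in the sorted data, the element at index 15 is 88.
Final answer: 88


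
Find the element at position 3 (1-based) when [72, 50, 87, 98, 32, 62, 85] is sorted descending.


Sort descending: [98, 87, 85, 72, 62, 50, 32]
The 3rd element (1-indexed) is at index 2.
Value = 85
Final answer: 85


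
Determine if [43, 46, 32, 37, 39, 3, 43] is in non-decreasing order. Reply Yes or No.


Check consecutive pairs:
  43 <= 46? True
  46 <= 32? False
  32 <= 37? True
  37 <= 39? True
  39 <= 3? False
  3 <= 43? True
2 consecutive pair(s) are out of order, so the list is not sorted.
Final answer: No


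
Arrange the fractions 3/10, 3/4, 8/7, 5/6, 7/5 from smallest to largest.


Convert to decimal for comparison:
  3/10 = 0.3
  3/4 = 0.75
  8/7 = 1.1429
  5/6 = 0.8333
  7/5 = 1.4
Decimals in increasing order: 0.3 < 0.75 < 0.8333 < 1.1429 < 1.4
Writing each back as its fraction gives the sorted order.
Final answer: 3/10, 3/4, 5/6, 8/7, 7/5


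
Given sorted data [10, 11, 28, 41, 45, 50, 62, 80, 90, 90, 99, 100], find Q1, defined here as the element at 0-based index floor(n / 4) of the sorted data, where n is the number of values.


The list has n = 12 elements.
Q1 index = floor(12 / 4) = floor(3) = 3
Counting from index 0 in the sorted data, the element at index 3 is 41.
Final answer: 41


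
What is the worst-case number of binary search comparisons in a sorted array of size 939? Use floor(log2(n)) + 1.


Binary search halves the search space each step.
Maximum comparisons = floor(log2(939)) + 1
log2(939) = 9.875
floor(log2(939)) = 9, so 9 + 1 = 10
Final answer: 10


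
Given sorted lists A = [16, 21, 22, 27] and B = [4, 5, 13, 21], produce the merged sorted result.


List A: [16, 21, 22, 27]
List B: [4, 5, 13, 21]
Repeatedly compare the front elements and take the smaller:
  16 vs 4 -> take 4
  16 vs 5 -> take 5
  16 vs 13 -> take 13
  16 vs 21 -> take 16
  21 vs 21 -> take 21
  22 vs 21 -> take 21
  B is exhausted; append the rest of A: [22, 27]
Final answer: [4, 5, 13, 16, 21, 21, 22, 27]


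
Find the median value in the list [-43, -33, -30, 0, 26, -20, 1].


First, sort the list: [-43, -33, -30, -20, 0, 1, 26]
The list has 7 elements (odd count).
The middle index is 3 (0-based), and the element there is -20.
Final answer: -20


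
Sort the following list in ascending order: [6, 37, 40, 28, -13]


Original list: [6, 37, 40, 28, -13]
Repeatedly take the smallest remaining element:
  Remaining [6, 37, 40, 28, -13] -> smallest is -13
  Remaining [6, 37, 40, 28] -> smallest is 6
  Remaining [37, 40, 28] -> smallest is 28
  Remaining [37, 40] -> smallest is 37
  Remaining [40] -> smallest is 40
Collecting the picks in order gives the sorted list.
Final answer: [-13, 6, 28, 37, 40]


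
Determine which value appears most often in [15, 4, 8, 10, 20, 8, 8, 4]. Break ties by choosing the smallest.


Count the frequency of each value:
  4 appears 2 time(s)
  8 appears 3 time(s)
  10 appears 1 time(s)
  15 appears 1 time(s)
  20 appears 1 time(s)
Maximum frequency is 3.
Only 8 reaches that frequency, so it is the mode.
Final answer: 8


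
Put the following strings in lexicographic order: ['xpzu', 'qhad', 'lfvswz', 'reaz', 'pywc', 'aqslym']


Compare strings character by character (the first differing letter decides):
  'aqslym' < 'lfvswz' since 'a' < 'l' at position 1
  'lfvswz' < 'pywc' since 'l' < 'p' at position 1
  'pywc' < 'qhad' since 'p' < 'q' at position 1
  'qhad' < 'reaz' since 'q' < 'r' at position 1
  'reaz' < 'xpzu' since 'r' < 'x' at position 1
Chaining these comparisons gives the alphabetical order.
Final answer: ['aqslym', 'lfvswz', 'pywc', 'qhad', 'reaz', 'xpzu']


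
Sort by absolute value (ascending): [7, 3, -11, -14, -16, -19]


Compute absolute values:
  |7| = 7
  |3| = 3
  |-11| = 11
  |-14| = 14
  |-16| = 16
  |-19| = 19
Absolute values in increasing order: 3 < 7 < 11 < 14 < 16 < 19
Listing the original numbers in that order gives the answer.
Final answer: [3, 7, -11, -14, -16, -19]


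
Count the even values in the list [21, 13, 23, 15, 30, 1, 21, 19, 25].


Check each element:
  21 is odd
  13 is odd
  23 is odd
  15 is odd
  30 is even
  1 is odd
  21 is odd
  19 is odd
  25 is odd
Evens: [30]
Count of evens = 1
Final answer: 1


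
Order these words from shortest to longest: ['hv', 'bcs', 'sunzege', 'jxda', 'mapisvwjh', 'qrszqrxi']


Compute lengths:
  'hv' has length 2
  'bcs' has length 3
  'sunzege' has length 7
  'jxda' has length 4
  'mapisvwjh' has length 9
  'qrszqrxi' has length 8
Lengths in increasing order: 2 < 3 < 4 < 7 < 8 < 9
Listing the words in that order gives the answer.
Final answer: ['hv', 'bcs', 'jxda', 'sunzege', 'qrszqrxi', 'mapisvwjh']


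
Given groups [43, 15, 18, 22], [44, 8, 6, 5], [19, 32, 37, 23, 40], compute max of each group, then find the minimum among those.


Find max of each group:
  Group 1: [43, 15, 18, 22] -> max = 43
  Group 2: [44, 8, 6, 5] -> max = 44
  Group 3: [19, 32, 37, 23, 40] -> max = 40
Maxes: [43, 44, 40]
Minimum of maxes = 40
Final answer: 40


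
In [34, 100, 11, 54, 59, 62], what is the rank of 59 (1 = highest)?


Sort descending: [100, 62, 59, 54, 34, 11]
Find 59 in the sorted list.
59 is at position 3.
Final answer: 3


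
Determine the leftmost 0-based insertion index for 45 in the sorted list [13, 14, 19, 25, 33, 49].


List is sorted: [13, 14, 19, 25, 33, 49]
We need the leftmost position where 45 can be inserted, i.e. the first index whose element is >= 45 (or the end of the list if none is).
Binary search with low=0, high=6 (0-based indices):
  low=0, high=6, mid=3: a[3]=25 < 45, so low = 4
  low=4, high=6, mid=5: a[5]=49 >= 45, so high = 5
  low=4, high=5, mid=4: a[4]=33 < 45, so low = 5
Now low = high = 5, so the insertion index is 5.
Final answer: 5


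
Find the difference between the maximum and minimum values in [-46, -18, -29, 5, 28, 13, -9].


Maximum value: 28
Minimum value: -46
Range = 28 - (-46) = 74
Final answer: 74


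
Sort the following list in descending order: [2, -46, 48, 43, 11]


Original list: [2, -46, 48, 43, 11]
Repeatedly take the largest remaining element:
  Remaining [2, -46, 48, 43, 11] -> largest is 48
  Remaining [2, -46, 43, 11] -> largest is 43
  Remaining [2, -46, 11] -> largest is 11
  Remaining [2, -46] -> largest is 2
  Remaining [-46] -> largest is -46
Collecting the picks in order gives the descending list.
Final answer: [48, 43, 11, 2, -46]


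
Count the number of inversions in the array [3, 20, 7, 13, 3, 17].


For each element, count the later elements that are smaller than it:
  3 (index 0): smaller elements after it = [] -> 0
  20 (index 1): smaller elements after it = [7, 13, 3, 17] -> 4
  7 (index 2): smaller elements after it = [3] -> 1
  13 (index 3): smaller elements after it = [3] -> 1
  3 (index 4): smaller elements after it = [] -> 0
Total inversions = 0 + 4 + 1 + 1 + 0 = 6
Final answer: 6


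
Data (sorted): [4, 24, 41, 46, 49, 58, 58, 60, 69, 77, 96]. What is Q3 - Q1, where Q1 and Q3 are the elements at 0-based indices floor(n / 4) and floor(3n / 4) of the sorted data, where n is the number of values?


The data has n = 11 elements.
Q1 index = floor(11 / 4) = floor(2.75) = 2; Q3 index = floor(3 * 11 / 4) = floor(8.25) = 8
Q1 = element at index 2 = 41
Q3 = element at index 8 = 69
IQR = 69 - 41 = 28
Final answer: 28


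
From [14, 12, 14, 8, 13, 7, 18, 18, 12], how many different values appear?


List all unique values:
Distinct values: [7, 8, 12, 13, 14, 18]
Count = 6
Final answer: 6


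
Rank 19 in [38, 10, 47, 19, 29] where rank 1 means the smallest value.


Sort ascending: [10, 19, 29, 38, 47]
Find 19 in the sorted list.
19 is at position 2 (1-indexed).
Final answer: 2


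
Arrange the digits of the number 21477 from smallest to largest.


The number 21477 has digits: 2, 1, 4, 7, 7
Sorted: 1, 2, 4, 7, 7
Joining the sorted digits gives the result.
Final answer: 12477


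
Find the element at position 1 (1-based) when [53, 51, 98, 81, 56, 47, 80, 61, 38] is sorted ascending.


Sort ascending: [38, 47, 51, 53, 56, 61, 80, 81, 98]
The 1st element (1-indexed) is at index 0.
Value = 38
Final answer: 38


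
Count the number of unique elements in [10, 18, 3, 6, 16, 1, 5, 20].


List all unique values:
Distinct values: [1, 3, 5, 6, 10, 16, 18, 20]
Count = 8
Final answer: 8


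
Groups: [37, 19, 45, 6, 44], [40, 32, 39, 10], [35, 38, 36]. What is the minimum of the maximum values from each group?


Find max of each group:
  Group 1: [37, 19, 45, 6, 44] -> max = 45
  Group 2: [40, 32, 39, 10] -> max = 40
  Group 3: [35, 38, 36] -> max = 38
Maxes: [45, 40, 38]
Minimum of maxes = 38
Final answer: 38


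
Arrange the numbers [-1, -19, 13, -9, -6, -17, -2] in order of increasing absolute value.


Compute absolute values:
  |-1| = 1
  |-19| = 19
  |13| = 13
  |-9| = 9
  |-6| = 6
  |-17| = 17
  |-2| = 2
Absolute values in increasing order: 1 < 2 < 6 < 9 < 13 < 17 < 19
Listing the original numbers in that order gives the answer.
Final answer: [-1, -2, -6, -9, 13, -17, -19]


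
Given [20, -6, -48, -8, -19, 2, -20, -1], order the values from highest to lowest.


Original list: [20, -6, -48, -8, -19, 2, -20, -1]
Repeatedly take the largest remaining element:
  Remaining [20, -6, -48, -8, -19, 2, -20, -1] -> largest is 20
  Remaining [-6, -48, -8, -19, 2, -20, -1] -> largest is 2
  Remaining [-6, -48, -8, -19, -20, -1] -> largest is -1
  Remaining [-6, -48, -8, -19, -20] -> largest is -6
  Remaining [-48, -8, -19, -20] -> largest is -8
  Remaining [-48, -19, -20] -> largest is -19
  Remaining [-48, -20] -> largest is -20
  Remaining [-48] -> largest is -48
Collecting the picks in order gives the descending list.
Final answer: [20, 2, -1, -6, -8, -19, -20, -48]


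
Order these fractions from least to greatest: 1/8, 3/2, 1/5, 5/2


Convert to decimal for comparison:
  1/8 = 0.125
  3/2 = 1.5
  1/5 = 0.2
  5/2 = 2.5
Decimals in increasing order: 0.125 < 0.2 < 1.5 < 2.5
Writing each back as its fraction gives the sorted order.
Final answer: 1/8, 1/5, 3/2, 5/2


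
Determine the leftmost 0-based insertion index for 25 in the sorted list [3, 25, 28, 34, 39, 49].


List is sorted: [3, 25, 28, 34, 39, 49]
We need the leftmost position where 25 can be inserted, i.e. the first index whose element is >= 25 (or the end of the list if none is).
Binary search with low=0, high=6 (0-based indices):
  low=0, high=6, mid=3: a[3]=34 >= 25, so high = 3
  low=0, high=3, mid=1: a[1]=25 >= 25, so high = 1
  low=0, high=1, mid=0: a[0]=3 < 25, so low = 1
Now low = high = 1, so the insertion index is 1.
Final answer: 1


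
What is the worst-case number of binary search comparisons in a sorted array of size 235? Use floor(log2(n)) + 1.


Binary search halves the search space each step.
Maximum comparisons = floor(log2(235)) + 1
log2(235) = 7.8765
floor(log2(235)) = 7, so 7 + 1 = 8
Final answer: 8


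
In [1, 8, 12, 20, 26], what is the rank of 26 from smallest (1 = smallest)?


Sort ascending: [1, 8, 12, 20, 26]
Find 26 in the sorted list.
26 is at position 5 (1-indexed).
Final answer: 5


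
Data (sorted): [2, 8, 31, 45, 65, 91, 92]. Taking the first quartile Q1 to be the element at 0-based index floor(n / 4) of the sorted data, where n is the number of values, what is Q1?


The list has n = 7 elements.
Q1 index = floor(7 / 4) = floor(1.75) = 1
Counting from index 0 in the sorted data, the element at index 1 is 8.
Final answer: 8


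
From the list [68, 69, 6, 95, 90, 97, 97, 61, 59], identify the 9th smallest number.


Sort ascending: [6, 59, 61, 68, 69, 90, 95, 97, 97]
The 9th element (1-indexed) is at index 8.
Value = 97
Final answer: 97


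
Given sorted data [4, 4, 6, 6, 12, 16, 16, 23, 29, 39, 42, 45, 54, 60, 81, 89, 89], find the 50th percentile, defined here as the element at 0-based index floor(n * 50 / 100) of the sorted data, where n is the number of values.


The dataset has n = 17 elements.
Index = floor(17 * 50 / 100) = floor(850 / 100) = floor(8.5) = 8
Counting from index 0 in the sorted data, the element at index 8 is 29.
Final answer: 29


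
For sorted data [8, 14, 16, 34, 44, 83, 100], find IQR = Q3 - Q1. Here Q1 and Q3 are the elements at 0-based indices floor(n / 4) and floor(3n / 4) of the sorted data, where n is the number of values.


The data has n = 7 elements.
Q1 index = floor(7 / 4) = floor(1.75) = 1; Q3 index = floor(3 * 7 / 4) = floor(5.25) = 5
Q1 = element at index 1 = 14
Q3 = element at index 5 = 83
IQR = 83 - 14 = 69
Final answer: 69


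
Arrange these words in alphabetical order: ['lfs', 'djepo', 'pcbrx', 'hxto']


Compare strings character by character (the first differing letter decides):
  'djepo' < 'hxto' since 'd' < 'h' at position 1
  'hxto' < 'lfs' since 'h' < 'l' at position 1
  'lfs' < 'pcbrx' since 'l' < 'p' at position 1
Chaining these comparisons gives the alphabetical order.
Final answer: ['djepo', 'hxto', 'lfs', 'pcbrx']


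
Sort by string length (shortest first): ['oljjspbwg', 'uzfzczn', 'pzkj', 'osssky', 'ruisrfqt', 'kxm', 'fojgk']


Compute lengths:
  'oljjspbwg' has length 9
  'uzfzczn' has length 7
  'pzkj' has length 4
  'osssky' has length 6
  'ruisrfqt' has length 8
  'kxm' has length 3
  'fojgk' has length 5
Lengths in increasing order: 3 < 4 < 5 < 6 < 7 < 8 < 9
Listing the words in that order gives the answer.
Final answer: ['kxm', 'pzkj', 'fojgk', 'osssky', 'uzfzczn', 'ruisrfqt', 'oljjspbwg']


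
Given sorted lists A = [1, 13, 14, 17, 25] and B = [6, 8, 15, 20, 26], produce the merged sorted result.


List A: [1, 13, 14, 17, 25]
List B: [6, 8, 15, 20, 26]
Repeatedly compare the front elements and take the smaller:
  1 vs 6 -> take 1
  13 vs 6 -> take 6
  13 vs 8 -> take 8
  13 vs 15 -> take 13
  14 vs 15 -> take 14
  17 vs 15 -> take 15
  17 vs 20 -> take 17
  25 vs 20 -> take 20
  25 vs 26 -> take 25
  A is exhausted; append the rest of B: [26]
Final answer: [1, 6, 8, 13, 14, 15, 17, 20, 25, 26]


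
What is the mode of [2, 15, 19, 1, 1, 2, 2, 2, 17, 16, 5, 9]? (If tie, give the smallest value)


Count the frequency of each value:
  1 appears 2 time(s)
  2 appears 4 time(s)
  5 appears 1 time(s)
  9 appears 1 time(s)
  15 appears 1 time(s)
  16 appears 1 time(s)
  17 appears 1 time(s)
  19 appears 1 time(s)
Maximum frequency is 4.
Only 2 reaches that frequency, so it is the mode.
Final answer: 2


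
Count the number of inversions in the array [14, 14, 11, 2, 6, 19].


For each element, count the later elements that are smaller than it:
  14 (index 0): smaller elements after it = [11, 2, 6] -> 3
  14 (index 1): smaller elements after it = [11, 2, 6] -> 3
  11 (index 2): smaller elements after it = [2, 6] -> 2
  2 (index 3): smaller elements after it = [] -> 0
  6 (index 4): smaller elements after it = [] -> 0
Total inversions = 3 + 3 + 2 + 0 + 0 = 8
Final answer: 8


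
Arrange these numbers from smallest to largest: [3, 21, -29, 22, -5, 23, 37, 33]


Original list: [3, 21, -29, 22, -5, 23, 37, 33]
Repeatedly take the smallest remaining element:
  Remaining [3, 21, -29, 22, -5, 23, 37, 33] -> smallest is -29
  Remaining [3, 21, 22, -5, 23, 37, 33] -> smallest is -5
  Remaining [3, 21, 22, 23, 37, 33] -> smallest is 3
  Remaining [21, 22, 23, 37, 33] -> smallest is 21
  Remaining [22, 23, 37, 33] -> smallest is 22
  Remaining [23, 37, 33] -> smallest is 23
  Remaining [37, 33] -> smallest is 33
  Remaining [37] -> smallest is 37
Collecting the picks in order gives the sorted list.
Final answer: [-29, -5, 3, 21, 22, 23, 33, 37]


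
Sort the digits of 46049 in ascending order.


The number 46049 has digits: 4, 6, 0, 4, 9
Sorted: 0, 4, 4, 6, 9
Joining the sorted digits gives the result.
Final answer: 04469


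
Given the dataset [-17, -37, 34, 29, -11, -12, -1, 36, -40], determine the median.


First, sort the list: [-40, -37, -17, -12, -11, -1, 29, 34, 36]
The list has 9 elements (odd count).
The middle index is 4 (0-based), and the element there is -11.
Final answer: -11


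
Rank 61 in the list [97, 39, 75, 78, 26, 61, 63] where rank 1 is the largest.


Sort descending: [97, 78, 75, 63, 61, 39, 26]
Find 61 in the sorted list.
61 is at position 5.
Final answer: 5


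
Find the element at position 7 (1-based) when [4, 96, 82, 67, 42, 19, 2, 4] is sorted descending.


Sort descending: [96, 82, 67, 42, 19, 4, 4, 2]
The 7th element (1-indexed) is at index 6.
Value = 4
Final answer: 4


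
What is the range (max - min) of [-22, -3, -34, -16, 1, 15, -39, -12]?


Maximum value: 15
Minimum value: -39
Range = 15 - (-39) = 54
Final answer: 54


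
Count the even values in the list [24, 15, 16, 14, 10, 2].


Check each element:
  24 is even
  15 is odd
  16 is even
  14 is even
  10 is even
  2 is even
Evens: [24, 16, 14, 10, 2]
Count of evens = 5
Final answer: 5


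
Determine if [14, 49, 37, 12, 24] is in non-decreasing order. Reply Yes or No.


Check consecutive pairs:
  14 <= 49? True
  49 <= 37? False
  37 <= 12? False
  12 <= 24? True
2 consecutive pair(s) are out of order, so the list is not sorted.
Final answer: No


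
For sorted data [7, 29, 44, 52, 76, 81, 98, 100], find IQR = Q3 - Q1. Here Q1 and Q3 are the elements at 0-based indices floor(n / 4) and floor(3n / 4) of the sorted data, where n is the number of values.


The data has n = 8 elements.
Q1 index = floor(8 / 4) = floor(2) = 2; Q3 index = floor(3 * 8 / 4) = floor(6) = 6
Q1 = element at index 2 = 44
Q3 = element at index 6 = 98
IQR = 98 - 44 = 54
Final answer: 54


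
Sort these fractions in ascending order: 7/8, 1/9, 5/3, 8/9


Convert to decimal for comparison:
  7/8 = 0.875
  1/9 = 0.1111
  5/3 = 1.6667
  8/9 = 0.8889
Decimals in increasing order: 0.1111 < 0.875 < 0.8889 < 1.6667
Writing each back as its fraction gives the sorted order.
Final answer: 1/9, 7/8, 8/9, 5/3


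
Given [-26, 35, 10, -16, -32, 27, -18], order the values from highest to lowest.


Original list: [-26, 35, 10, -16, -32, 27, -18]
Repeatedly take the largest remaining element:
  Remaining [-26, 35, 10, -16, -32, 27, -18] -> largest is 35
  Remaining [-26, 10, -16, -32, 27, -18] -> largest is 27
  Remaining [-26, 10, -16, -32, -18] -> largest is 10
  Remaining [-26, -16, -32, -18] -> largest is -16
  Remaining [-26, -32, -18] -> largest is -18
  Remaining [-26, -32] -> largest is -26
  Remaining [-32] -> largest is -32
Collecting the picks in order gives the descending list.
Final answer: [35, 27, 10, -16, -18, -26, -32]


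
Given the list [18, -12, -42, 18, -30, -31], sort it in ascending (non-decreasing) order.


Original list: [18, -12, -42, 18, -30, -31]
Repeatedly take the smallest remaining element:
  Remaining [18, -12, -42, 18, -30, -31] -> smallest is -42
  Remaining [18, -12, 18, -30, -31] -> smallest is -31
  Remaining [18, -12, 18, -30] -> smallest is -30
  Remaining [18, -12, 18] -> smallest is -12
  Remaining [18, 18] -> smallest is 18
  Remaining [18] -> smallest is 18
Collecting the picks in order gives the sorted list.
Final answer: [-42, -31, -30, -12, 18, 18]


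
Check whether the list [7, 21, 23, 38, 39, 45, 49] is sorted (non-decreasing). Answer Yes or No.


Check consecutive pairs:
  7 <= 21? True
  21 <= 23? True
  23 <= 38? True
  38 <= 39? True
  39 <= 45? True
  45 <= 49? True
Every consecutive pair is in order, so the list is non-decreasing.
Final answer: Yes


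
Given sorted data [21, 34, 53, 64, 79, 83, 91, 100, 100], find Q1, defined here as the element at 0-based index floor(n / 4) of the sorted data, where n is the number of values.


The list has n = 9 elements.
Q1 index = floor(9 / 4) = floor(2.25) = 2
Counting from index 0 in the sorted data, the element at index 2 is 53.
Final answer: 53


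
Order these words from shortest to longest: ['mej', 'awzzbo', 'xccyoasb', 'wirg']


Compute lengths:
  'mej' has length 3
  'awzzbo' has length 6
  'xccyoasb' has length 8
  'wirg' has length 4
Lengths in increasing order: 3 < 4 < 6 < 8
Listing the words in that order gives the answer.
Final answer: ['mej', 'wirg', 'awzzbo', 'xccyoasb']


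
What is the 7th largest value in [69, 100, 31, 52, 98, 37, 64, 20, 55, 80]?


Sort descending: [100, 98, 80, 69, 64, 55, 52, 37, 31, 20]
The 7th element (1-indexed) is at index 6.
Value = 52
Final answer: 52


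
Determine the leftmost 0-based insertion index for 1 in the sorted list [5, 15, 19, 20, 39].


List is sorted: [5, 15, 19, 20, 39]
We need the leftmost position where 1 can be inserted, i.e. the first index whose element is >= 1 (or the end of the list if none is).
Binary search with low=0, high=5 (0-based indices):
  low=0, high=5, mid=2: a[2]=19 >= 1, so high = 2
  low=0, high=2, mid=1: a[1]=15 >= 1, so high = 1
  low=0, high=1, mid=0: a[0]=5 >= 1, so high = 0
Now low = high = 0, so the insertion index is 0.
Final answer: 0


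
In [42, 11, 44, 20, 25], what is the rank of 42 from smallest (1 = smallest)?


Sort ascending: [11, 20, 25, 42, 44]
Find 42 in the sorted list.
42 is at position 4 (1-indexed).
Final answer: 4


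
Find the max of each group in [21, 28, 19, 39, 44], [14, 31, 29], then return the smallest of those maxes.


Find max of each group:
  Group 1: [21, 28, 19, 39, 44] -> max = 44
  Group 2: [14, 31, 29] -> max = 31
Maxes: [44, 31]
Minimum of maxes = 31
Final answer: 31


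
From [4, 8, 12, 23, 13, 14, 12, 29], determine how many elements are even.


Check each element:
  4 is even
  8 is even
  12 is even
  23 is odd
  13 is odd
  14 is even
  12 is even
  29 is odd
Evens: [4, 8, 12, 14, 12]
Count of evens = 5
Final answer: 5


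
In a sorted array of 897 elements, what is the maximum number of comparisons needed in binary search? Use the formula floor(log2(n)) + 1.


Binary search halves the search space each step.
Maximum comparisons = floor(log2(897)) + 1
log2(897) = 9.809
floor(log2(897)) = 9, so 9 + 1 = 10
Final answer: 10


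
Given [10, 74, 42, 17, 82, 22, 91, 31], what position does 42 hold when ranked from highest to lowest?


Sort descending: [91, 82, 74, 42, 31, 22, 17, 10]
Find 42 in the sorted list.
42 is at position 4.
Final answer: 4
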